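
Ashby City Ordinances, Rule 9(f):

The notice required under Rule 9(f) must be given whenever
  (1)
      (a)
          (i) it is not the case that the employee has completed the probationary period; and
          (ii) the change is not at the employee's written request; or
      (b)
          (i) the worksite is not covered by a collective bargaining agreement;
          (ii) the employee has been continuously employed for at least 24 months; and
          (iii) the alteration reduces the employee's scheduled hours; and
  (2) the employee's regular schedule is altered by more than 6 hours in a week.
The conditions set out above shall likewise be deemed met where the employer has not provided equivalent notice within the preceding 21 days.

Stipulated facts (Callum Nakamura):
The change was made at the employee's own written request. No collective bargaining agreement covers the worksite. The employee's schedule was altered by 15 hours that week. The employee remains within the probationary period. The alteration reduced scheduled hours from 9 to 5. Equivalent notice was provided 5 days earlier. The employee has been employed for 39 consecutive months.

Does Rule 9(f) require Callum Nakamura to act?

(i) not (past probation) — satisfied.
(ii) not employee-requested — fails.
So (a) is not satisfied (T AND F).
(i) no CBA — met.
(ii) tenure ≥ 24 mo. — holds.
(iii) hours reduced — met.
So (b) is satisfied (T AND T AND T).
(1) = F OR T = true.
(2) schedule shift > 6h — met.
Overall = T AND T = true.
Exception (no recent notice) — not satisfied.
Result: main true OR exception false → true.

Yes — required.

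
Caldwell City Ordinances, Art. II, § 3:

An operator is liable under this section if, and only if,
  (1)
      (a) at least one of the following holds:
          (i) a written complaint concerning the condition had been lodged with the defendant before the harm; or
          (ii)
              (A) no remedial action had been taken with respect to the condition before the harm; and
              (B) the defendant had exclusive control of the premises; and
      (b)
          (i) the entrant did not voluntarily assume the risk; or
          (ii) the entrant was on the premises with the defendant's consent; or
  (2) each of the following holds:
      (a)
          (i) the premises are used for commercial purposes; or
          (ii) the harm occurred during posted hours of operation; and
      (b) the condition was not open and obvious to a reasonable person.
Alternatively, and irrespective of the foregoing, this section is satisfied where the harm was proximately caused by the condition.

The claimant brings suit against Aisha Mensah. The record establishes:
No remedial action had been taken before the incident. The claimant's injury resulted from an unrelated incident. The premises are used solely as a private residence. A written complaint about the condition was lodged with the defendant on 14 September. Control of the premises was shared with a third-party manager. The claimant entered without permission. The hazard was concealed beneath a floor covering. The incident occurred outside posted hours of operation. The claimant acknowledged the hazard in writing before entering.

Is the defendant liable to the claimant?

(i) complaint lodged — satisfied.
(A) no remedial action — satisfied.
(B) exclusive control — fails.
(ii) = T AND F = false.
(a): T OR F → true.
(i) no assumed risk — fails.
(ii) consent to enter — fails.
(b) = F OR F = false.
(1): T AND F → false.
(i) commercial use — fails.
(ii) during posted hours — not satisfied.
(a): F OR F → false.
(b) not open/obvious — satisfied.
(2) = F AND T = false.
So Overall is not satisfied (F OR F).
Exception (proximate cause) — not satisfied.
Result: main false OR exception false → false.

No — not liable.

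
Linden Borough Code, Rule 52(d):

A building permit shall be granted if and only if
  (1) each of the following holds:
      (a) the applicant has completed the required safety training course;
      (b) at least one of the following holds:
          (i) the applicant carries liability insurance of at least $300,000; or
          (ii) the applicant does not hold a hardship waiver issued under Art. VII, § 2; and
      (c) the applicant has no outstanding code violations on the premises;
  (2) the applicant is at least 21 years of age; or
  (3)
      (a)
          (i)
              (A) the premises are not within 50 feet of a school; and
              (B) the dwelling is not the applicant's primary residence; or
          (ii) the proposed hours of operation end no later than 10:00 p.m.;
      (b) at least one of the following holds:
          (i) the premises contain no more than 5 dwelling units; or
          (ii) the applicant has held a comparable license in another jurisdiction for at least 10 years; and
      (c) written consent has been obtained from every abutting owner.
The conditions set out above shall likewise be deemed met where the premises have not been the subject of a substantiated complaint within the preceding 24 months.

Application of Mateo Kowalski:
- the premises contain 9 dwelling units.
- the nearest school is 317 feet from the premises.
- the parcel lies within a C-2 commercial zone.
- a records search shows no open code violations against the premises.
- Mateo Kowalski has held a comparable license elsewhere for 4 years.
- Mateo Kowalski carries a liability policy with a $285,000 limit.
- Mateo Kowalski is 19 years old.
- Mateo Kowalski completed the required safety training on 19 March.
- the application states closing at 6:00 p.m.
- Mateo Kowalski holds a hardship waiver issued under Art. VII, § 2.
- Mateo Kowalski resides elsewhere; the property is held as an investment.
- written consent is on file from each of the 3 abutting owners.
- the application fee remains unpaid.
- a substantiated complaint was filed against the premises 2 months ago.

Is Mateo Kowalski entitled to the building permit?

(a) safety training — holds.
(i) insurance ≥ $300,000 — not satisfied.
(ii) not (hardship waiver) — fails.
(b): F OR F → false.
(c) no code violations — met.
So (1) is not satisfied (T AND F AND T).
(2) age ≥ 21 — fails.
(A) ≥50 ft from school — satisfied.
(B) not (primary residence) — holds.
So (i) is satisfied (T AND T).
(ii) closes by 10 p.m. — satisfied.
(a) = T OR T = true.
(i) ≤ 5 units — fails.
(ii) prior license ≥ 10 yr — fails.
So (b) is not satisfied (F OR F).
(c) all abutters consent — met.
So (3) is not satisfied (T AND F AND T).
Overall = F OR F OR F = false.
Exception (no complaint in 24 mo.) — not satisfied.
Result: main false OR exception false → false.

No — denied.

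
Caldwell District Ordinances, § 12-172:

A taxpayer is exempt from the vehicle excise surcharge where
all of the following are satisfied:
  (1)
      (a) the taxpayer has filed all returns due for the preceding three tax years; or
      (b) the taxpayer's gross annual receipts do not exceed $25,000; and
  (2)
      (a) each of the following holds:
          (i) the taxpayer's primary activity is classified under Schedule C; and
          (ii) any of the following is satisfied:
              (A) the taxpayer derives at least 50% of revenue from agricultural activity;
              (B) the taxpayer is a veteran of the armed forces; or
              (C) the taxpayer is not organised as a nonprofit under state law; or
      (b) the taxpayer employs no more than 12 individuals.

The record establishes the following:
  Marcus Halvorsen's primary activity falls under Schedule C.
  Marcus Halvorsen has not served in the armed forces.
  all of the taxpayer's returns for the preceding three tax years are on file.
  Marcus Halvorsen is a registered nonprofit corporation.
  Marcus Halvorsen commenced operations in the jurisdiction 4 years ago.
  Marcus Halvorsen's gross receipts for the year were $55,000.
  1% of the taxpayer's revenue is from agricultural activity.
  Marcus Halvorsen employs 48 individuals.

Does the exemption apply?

No — not exempt.

(a) returns current — holds.
(b) receipts ≤ $25,000 — fails.
(1) = T OR F = true.
(i) Schedule C activity — met.
(A) ≥50% agricultural — not met.
(B) veteran — not met.
(C) not (nonprofit) — fails.
So (ii) is not satisfied (F OR F OR F).
So (a) is not satisfied (T AND F).
(b) ≤ 12 employees — not met.
So (2) is not satisfied (F OR F).
So Overall is not satisfied (T AND F).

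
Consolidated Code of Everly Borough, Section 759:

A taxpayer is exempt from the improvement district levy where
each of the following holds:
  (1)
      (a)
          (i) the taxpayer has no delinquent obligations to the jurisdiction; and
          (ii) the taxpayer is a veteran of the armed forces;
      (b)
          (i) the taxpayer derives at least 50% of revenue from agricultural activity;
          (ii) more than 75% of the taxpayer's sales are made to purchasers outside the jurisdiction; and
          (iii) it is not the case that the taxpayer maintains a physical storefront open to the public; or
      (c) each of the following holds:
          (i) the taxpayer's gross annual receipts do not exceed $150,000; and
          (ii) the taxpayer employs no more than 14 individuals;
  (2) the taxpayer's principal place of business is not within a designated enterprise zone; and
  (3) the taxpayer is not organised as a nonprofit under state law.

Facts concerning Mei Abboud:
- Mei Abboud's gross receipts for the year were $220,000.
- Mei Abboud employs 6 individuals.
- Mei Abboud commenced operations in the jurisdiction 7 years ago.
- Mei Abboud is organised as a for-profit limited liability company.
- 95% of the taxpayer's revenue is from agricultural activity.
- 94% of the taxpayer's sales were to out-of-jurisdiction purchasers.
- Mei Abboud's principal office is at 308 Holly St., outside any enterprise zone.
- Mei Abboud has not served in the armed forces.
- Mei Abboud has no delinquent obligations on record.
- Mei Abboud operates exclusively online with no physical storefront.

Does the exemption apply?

(i) no delinquency — met.
(ii) veteran — not satisfied.
(a): T AND F → false.
(i) ≥50% agricultural — satisfied.
(ii) >75% out-of-jur. sales — satisfied.
(iii) not (has storefront) — holds.
So (b) is satisfied (T AND T AND T).
(i) receipts ≤ $150,000 — fails.
(ii) ≤ 14 employees — holds.
(c) = F AND T = false.
(1): F OR T OR F → true.
(2) not (in enterprise zone) — met.
(3) not (nonprofit) — met.
So Overall is satisfied (T AND T AND T).

Yes — exempt.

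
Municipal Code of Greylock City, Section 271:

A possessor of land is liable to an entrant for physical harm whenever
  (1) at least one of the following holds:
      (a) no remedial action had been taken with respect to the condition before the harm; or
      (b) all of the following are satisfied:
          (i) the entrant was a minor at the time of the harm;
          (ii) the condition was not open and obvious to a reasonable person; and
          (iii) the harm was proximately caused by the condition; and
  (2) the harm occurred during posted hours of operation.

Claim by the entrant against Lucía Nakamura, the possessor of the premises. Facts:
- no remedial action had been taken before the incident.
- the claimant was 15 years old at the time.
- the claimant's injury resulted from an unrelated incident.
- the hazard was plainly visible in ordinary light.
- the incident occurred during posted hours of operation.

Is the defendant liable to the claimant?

(a) no remedial action — holds.
(i) entrant a minor — satisfied.
(ii) not open/obvious — fails.
(iii) proximate cause — not met.
(b) = T AND F AND F = false.
So (1) is satisfied (T OR F).
(2) during posted hours — holds.
So Overall is satisfied (T AND T).

Yes — liable.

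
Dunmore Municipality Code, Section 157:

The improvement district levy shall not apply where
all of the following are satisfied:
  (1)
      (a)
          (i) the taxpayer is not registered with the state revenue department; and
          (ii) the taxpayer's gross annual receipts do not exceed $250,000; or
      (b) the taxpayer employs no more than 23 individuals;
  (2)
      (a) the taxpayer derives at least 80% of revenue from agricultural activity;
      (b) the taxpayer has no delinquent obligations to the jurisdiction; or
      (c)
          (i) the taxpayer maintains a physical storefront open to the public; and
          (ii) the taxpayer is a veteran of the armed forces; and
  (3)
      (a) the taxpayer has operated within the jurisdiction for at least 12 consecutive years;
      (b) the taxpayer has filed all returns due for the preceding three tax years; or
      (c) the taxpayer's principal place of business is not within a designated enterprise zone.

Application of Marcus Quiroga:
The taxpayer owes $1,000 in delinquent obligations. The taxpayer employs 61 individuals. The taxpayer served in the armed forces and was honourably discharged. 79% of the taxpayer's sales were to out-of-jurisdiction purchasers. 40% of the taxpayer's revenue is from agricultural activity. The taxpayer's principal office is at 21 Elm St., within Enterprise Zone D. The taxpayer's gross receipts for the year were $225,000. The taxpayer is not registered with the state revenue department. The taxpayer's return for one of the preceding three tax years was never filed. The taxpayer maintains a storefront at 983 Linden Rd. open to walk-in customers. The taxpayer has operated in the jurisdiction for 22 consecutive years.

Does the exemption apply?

Yes — exempt.

(i) not (state-registered) — met.
(ii) receipts ≤ $250,000 — met.
(a) = T AND T = true.
(b) ≤ 23 employees — fails.
(1) = T OR F = true.
(a) ≥80% agricultural — not met.
(b) no delinquency — not satisfied.
(i) has storefront — holds.
(ii) veteran — met.
(c) = T AND T = true.
(2): F OR F OR T → true.
(a) ≥ 12 yrs in jurisdiction — holds.
(b) returns current — not satisfied.
(c) not (in enterprise zone) — fails.
(3) = T OR F OR F = true.
So Overall is satisfied (T AND T AND T).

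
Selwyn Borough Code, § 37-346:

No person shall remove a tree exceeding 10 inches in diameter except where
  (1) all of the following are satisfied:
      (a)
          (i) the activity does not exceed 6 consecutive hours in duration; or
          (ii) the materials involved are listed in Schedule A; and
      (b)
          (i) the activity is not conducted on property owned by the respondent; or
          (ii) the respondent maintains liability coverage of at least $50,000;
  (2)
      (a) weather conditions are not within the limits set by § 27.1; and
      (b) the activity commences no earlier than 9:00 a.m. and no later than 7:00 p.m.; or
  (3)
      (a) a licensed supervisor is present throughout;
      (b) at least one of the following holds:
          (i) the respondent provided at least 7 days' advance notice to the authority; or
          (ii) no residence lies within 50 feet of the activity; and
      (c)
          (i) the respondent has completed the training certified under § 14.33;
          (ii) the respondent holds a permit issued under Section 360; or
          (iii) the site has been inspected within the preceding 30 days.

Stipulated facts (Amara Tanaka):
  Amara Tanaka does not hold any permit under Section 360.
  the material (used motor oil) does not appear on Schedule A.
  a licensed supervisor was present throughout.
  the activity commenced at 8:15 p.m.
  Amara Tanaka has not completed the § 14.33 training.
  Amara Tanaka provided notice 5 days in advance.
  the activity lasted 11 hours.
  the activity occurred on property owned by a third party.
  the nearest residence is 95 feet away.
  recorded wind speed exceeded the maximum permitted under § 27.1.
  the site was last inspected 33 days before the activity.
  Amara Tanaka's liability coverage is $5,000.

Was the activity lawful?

(i) ≤ 6 hrs duration — not satisfied.
(ii) Schedule A material — fails.
So (a) is not satisfied (F OR F).
(i) not (own property) — met.
(ii) coverage ≥ $50,000 — fails.
(b) = T OR F = true.
(1) = F AND T = false.
(a) not (weather ok) — holds.
(b) start within hours — not satisfied.
(2): T AND F → false.
(a) supervisor present — met.
(i) ≥7 days' notice — not met.
(ii) no residence in 50 ft — satisfied.
(b): F OR T → true.
(i) training certified — not met.
(ii) holds permit — not met.
(iii) site inspected — not satisfied.
So (c) is not satisfied (F OR F OR F).
(3): T AND T AND F → false.
So Overall is not satisfied (F OR F OR F).

No — unlawful.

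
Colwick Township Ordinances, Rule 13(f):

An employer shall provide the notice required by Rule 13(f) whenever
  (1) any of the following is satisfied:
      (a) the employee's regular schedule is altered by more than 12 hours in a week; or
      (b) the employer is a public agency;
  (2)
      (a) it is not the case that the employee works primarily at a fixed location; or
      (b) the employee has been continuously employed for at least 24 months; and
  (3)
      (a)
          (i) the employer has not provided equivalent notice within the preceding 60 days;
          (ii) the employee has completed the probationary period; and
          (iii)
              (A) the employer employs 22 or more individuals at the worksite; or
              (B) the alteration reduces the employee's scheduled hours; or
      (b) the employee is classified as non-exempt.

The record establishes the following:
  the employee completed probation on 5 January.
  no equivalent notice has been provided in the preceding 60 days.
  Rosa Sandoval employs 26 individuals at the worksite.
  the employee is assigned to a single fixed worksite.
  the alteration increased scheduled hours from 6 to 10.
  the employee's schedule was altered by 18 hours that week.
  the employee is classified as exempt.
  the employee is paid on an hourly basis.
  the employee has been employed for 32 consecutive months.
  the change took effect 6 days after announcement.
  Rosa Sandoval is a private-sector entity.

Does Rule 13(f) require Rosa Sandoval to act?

Yes — required.

(a) schedule shift > 12h — satisfied.
(b) public agency — not met.
(1) = T OR F = true.
(a) not (fixed location) — not met.
(b) tenure ≥ 24 mo. — met.
(2): F OR T → true.
(i) no recent notice — holds.
(ii) past probation — satisfied.
(A) ≥ 22 at site — holds.
(B) hours reduced — not met.
So (iii) is satisfied (T OR F).
(a): T AND T AND T → true.
(b) non-exempt — fails.
(3): T OR F → true.
Overall = T AND T AND T = true.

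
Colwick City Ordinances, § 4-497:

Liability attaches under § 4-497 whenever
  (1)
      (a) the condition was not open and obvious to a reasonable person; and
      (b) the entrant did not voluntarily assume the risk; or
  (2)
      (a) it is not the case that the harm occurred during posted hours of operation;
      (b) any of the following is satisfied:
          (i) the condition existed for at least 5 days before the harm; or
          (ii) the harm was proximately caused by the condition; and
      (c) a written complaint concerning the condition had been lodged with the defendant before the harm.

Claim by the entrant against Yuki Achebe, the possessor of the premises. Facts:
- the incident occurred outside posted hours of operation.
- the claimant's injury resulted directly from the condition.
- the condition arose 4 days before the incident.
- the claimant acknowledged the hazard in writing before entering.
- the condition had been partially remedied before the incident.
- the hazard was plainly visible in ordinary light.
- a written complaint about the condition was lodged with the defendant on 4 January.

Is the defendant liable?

Yes — liable.

(a) not open/obvious — not satisfied.
(b) no assumed risk — not met.
(1): F AND F → false.
(a) not (during posted hours) — met.
(i) condition ≥5 days old — fails.
(ii) proximate cause — satisfied.
(b): F OR T → true.
(c) complaint lodged — satisfied.
(2) = T AND T AND T = true.
So Overall is satisfied (F OR T).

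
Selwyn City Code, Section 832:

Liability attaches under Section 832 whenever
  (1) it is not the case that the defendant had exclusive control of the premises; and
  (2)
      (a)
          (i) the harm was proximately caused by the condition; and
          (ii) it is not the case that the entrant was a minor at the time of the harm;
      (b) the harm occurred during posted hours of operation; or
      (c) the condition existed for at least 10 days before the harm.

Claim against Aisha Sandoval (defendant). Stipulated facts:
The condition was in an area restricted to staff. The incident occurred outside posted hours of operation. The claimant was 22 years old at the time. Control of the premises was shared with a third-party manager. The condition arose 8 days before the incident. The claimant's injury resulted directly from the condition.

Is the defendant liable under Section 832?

Yes — liable.

(1) not (exclusive control) — satisfied.
(i) proximate cause — satisfied.
(ii) not (entrant a minor) — satisfied.
So (a) is satisfied (T AND T).
(b) during posted hours — not satisfied.
(c) condition ≥10 days old — fails.
(2) = T OR F OR F = true.
Overall: T AND T → true.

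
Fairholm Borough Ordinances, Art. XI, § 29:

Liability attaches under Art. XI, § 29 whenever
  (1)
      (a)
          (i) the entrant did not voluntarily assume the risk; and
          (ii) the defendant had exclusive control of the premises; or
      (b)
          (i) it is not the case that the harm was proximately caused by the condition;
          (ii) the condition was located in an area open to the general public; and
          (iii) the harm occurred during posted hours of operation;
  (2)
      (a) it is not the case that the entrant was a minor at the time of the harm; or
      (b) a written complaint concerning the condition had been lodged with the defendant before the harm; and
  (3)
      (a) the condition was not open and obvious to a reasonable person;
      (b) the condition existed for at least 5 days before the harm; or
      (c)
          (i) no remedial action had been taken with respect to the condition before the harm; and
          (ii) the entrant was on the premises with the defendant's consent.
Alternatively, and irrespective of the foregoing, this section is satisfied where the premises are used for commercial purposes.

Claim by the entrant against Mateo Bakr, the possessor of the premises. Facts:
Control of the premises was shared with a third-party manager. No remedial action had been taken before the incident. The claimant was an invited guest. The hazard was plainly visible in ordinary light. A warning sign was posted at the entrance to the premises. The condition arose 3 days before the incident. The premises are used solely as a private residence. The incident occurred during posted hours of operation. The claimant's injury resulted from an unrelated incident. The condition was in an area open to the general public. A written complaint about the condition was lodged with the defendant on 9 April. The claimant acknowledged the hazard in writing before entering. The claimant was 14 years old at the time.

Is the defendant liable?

(i) no assumed risk — not met.
(ii) exclusive control — not satisfied.
(a) = F AND F = false.
(i) not (proximate cause) — satisfied.
(ii) public area — holds.
(iii) during posted hours — holds.
(b) = T AND T AND T = true.
(1): F OR T → true.
(a) not (entrant a minor) — fails.
(b) complaint lodged — satisfied.
(2): F OR T → true.
(a) not open/obvious — fails.
(b) condition ≥5 days old — fails.
(i) no remedial action — holds.
(ii) consent to enter — satisfied.
So (c) is satisfied (T AND T).
So (3) is satisfied (F OR F OR T).
Overall = T AND T AND T = true.
Exception (commercial use) — not satisfied.
Result: main true OR exception false → true.

Yes — liable.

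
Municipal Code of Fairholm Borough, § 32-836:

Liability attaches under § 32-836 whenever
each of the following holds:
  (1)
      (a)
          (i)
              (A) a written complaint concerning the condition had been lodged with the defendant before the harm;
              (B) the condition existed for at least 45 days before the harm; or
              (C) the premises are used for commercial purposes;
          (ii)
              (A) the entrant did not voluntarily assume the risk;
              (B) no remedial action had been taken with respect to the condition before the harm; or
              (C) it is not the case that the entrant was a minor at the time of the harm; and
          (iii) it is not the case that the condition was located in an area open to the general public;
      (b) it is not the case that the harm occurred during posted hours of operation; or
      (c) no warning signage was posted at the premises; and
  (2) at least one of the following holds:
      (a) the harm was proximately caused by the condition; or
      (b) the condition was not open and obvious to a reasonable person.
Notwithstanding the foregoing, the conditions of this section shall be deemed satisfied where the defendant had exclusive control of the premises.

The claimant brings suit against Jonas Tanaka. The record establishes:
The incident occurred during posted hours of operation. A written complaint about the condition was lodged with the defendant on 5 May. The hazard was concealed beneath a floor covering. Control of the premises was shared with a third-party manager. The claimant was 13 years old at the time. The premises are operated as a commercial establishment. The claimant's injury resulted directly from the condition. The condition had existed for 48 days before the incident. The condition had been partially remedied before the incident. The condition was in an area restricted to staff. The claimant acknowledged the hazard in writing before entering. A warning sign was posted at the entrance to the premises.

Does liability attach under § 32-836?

(A) complaint lodged — holds.
(B) condition ≥45 days old — met.
(C) commercial use — met.
So (i) is satisfied (T OR T OR T).
(A) no assumed risk — not met.
(B) no remedial action — not satisfied.
(C) not (entrant a minor) — not satisfied.
(ii): F OR F OR F → false.
(iii) not (public area) — satisfied.
So (a) is not satisfied (T AND F AND T).
(b) not (during posted hours) — not met.
(c) no signage posted — not met.
(1) = F OR F OR F = false.
(a) proximate cause — holds.
(b) not open/obvious — satisfied.
(2) = T OR T = true.
Overall: F AND T → false.
Exception (exclusive control) — not satisfied.
Result: main false OR exception false → false.

No — not liable.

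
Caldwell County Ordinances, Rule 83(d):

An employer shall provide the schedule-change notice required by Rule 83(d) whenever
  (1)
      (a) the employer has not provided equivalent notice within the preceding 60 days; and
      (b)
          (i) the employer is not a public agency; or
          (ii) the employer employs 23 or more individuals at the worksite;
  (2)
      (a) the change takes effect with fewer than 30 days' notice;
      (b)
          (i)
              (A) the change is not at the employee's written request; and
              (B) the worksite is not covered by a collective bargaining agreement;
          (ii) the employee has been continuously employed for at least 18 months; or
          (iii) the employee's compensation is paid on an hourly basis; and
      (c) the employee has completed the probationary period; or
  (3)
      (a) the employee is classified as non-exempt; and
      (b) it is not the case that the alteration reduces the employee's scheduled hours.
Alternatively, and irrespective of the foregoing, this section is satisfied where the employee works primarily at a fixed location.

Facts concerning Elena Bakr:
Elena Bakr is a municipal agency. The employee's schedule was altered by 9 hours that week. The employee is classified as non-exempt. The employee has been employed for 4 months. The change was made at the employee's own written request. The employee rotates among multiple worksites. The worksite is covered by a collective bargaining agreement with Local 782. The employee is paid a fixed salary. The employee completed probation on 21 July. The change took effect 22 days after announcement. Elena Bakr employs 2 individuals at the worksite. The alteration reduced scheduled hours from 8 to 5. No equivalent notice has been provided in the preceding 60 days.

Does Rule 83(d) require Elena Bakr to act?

(a) no recent notice — satisfied.
(i) not (public agency) — not met.
(ii) ≥ 23 at site — not met.
(b): F OR F → false.
(1): T AND F → false.
(a) < 30 days' notice — holds.
(A) not employee-requested — not satisfied.
(B) no CBA — not satisfied.
So (i) is not satisfied (F AND F).
(ii) tenure ≥ 18 mo. — not satisfied.
(iii) hourly-paid — fails.
(b): F OR F OR F → false.
(c) past probation — holds.
(2): T AND F AND T → false.
(a) non-exempt — met.
(b) not (hours reduced) — not satisfied.
So (3) is not satisfied (T AND F).
So Overall is not satisfied (F OR F OR F).
Exception (fixed location) — not satisfied.
Result: main false OR exception false → false.

No — not required.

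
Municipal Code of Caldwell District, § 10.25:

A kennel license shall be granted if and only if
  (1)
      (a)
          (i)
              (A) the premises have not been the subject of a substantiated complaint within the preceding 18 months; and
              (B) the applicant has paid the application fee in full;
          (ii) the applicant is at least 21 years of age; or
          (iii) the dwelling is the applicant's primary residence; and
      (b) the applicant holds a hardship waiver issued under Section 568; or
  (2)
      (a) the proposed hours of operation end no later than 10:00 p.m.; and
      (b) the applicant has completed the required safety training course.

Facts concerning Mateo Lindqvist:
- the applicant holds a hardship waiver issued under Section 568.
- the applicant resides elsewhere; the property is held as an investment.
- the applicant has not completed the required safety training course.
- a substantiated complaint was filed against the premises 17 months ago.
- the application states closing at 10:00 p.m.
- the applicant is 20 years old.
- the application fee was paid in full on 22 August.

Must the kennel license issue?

No — denied.

(A) no complaint in 18 mo. — fails.
(B) fee paid — met.
(i): F AND T → false.
(ii) age ≥ 21 — not satisfied.
(iii) primary residence — not satisfied.
So (a) is not satisfied (F OR F OR F).
(b) hardship waiver — met.
So (1) is not satisfied (F AND T).
(a) closes by 10 p.m. — satisfied.
(b) safety training — not met.
So (2) is not satisfied (T AND F).
So Overall is not satisfied (F OR F).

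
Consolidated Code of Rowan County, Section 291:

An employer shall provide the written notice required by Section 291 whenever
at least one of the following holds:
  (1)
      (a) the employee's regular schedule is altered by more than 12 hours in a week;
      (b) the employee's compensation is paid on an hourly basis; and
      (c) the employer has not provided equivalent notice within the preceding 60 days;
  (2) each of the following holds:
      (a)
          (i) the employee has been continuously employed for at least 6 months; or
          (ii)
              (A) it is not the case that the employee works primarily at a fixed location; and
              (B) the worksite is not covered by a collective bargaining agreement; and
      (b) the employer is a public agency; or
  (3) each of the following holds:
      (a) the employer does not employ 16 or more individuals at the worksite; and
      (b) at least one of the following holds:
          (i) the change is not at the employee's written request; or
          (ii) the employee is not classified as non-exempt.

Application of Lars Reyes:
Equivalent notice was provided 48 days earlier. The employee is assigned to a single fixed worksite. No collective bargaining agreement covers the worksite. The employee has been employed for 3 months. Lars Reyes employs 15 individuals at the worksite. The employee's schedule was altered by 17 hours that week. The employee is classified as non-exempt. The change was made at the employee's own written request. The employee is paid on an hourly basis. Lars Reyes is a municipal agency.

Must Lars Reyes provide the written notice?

(a) schedule shift > 12h — satisfied.
(b) hourly-paid — holds.
(c) no recent notice — not met.
(1): T AND T AND F → false.
(i) tenure ≥ 6 mo. — fails.
(A) not (fixed location) — fails.
(B) no CBA — satisfied.
So (ii) is not satisfied (F AND T).
(a): F OR F → false.
(b) public agency — holds.
(2): F AND T → false.
(a) not (≥ 16 at site) — met.
(i) not employee-requested — fails.
(ii) not (non-exempt) — not satisfied.
So (b) is not satisfied (F OR F).
(3): T AND F → false.
Overall = F OR F OR F = false.

No — not required.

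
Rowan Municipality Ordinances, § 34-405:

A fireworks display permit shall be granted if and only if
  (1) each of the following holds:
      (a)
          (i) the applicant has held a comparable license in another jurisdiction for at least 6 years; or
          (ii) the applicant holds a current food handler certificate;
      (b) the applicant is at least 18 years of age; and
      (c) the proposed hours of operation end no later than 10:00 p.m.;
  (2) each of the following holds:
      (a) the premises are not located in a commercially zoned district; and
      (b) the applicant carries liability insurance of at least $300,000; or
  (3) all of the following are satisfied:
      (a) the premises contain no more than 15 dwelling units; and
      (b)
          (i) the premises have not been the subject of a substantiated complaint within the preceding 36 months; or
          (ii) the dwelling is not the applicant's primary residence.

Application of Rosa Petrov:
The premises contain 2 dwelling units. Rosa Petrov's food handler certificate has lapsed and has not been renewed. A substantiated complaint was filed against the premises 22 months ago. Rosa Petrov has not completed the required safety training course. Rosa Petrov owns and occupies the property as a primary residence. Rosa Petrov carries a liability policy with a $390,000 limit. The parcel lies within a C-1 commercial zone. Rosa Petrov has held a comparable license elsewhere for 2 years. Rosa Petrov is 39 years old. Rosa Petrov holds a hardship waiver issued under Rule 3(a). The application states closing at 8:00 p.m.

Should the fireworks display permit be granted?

(i) prior license ≥ 6 yr — fails.
(ii) food handler cert. — fails.
So (a) is not satisfied (F OR F).
(b) age ≥ 18 — satisfied.
(c) closes by 10 p.m. — met.
So (1) is not satisfied (F AND T AND T).
(a) not (commercially zoned) — fails.
(b) insurance ≥ $300,000 — holds.
(2): F AND T → false.
(a) ≤ 15 units — holds.
(i) no complaint in 36 mo. — fails.
(ii) not (primary residence) — not satisfied.
(b): F OR F → false.
(3) = T AND F = false.
Overall: F OR F OR F → false.

No — denied.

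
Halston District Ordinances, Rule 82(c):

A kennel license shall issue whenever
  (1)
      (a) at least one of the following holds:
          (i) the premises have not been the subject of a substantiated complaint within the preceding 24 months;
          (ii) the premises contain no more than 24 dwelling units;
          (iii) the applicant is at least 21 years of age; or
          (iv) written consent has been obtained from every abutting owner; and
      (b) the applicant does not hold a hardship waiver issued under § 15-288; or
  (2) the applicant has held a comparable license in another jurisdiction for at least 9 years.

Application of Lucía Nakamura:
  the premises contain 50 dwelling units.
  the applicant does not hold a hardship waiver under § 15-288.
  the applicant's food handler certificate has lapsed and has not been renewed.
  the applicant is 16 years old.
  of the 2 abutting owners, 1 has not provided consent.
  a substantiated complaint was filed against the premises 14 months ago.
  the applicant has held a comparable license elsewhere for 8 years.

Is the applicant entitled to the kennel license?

No — denied.

(i) no complaint in 24 mo. — not met.
(ii) ≤ 24 units — fails.
(iii) age ≥ 21 — not satisfied.
(iv) all abutters consent — not met.
(a) = F OR F OR F OR F = false.
(b) not (hardship waiver) — satisfied.
(1): F AND T → false.
(2) prior license ≥ 9 yr — not satisfied.
Overall: F OR F → false.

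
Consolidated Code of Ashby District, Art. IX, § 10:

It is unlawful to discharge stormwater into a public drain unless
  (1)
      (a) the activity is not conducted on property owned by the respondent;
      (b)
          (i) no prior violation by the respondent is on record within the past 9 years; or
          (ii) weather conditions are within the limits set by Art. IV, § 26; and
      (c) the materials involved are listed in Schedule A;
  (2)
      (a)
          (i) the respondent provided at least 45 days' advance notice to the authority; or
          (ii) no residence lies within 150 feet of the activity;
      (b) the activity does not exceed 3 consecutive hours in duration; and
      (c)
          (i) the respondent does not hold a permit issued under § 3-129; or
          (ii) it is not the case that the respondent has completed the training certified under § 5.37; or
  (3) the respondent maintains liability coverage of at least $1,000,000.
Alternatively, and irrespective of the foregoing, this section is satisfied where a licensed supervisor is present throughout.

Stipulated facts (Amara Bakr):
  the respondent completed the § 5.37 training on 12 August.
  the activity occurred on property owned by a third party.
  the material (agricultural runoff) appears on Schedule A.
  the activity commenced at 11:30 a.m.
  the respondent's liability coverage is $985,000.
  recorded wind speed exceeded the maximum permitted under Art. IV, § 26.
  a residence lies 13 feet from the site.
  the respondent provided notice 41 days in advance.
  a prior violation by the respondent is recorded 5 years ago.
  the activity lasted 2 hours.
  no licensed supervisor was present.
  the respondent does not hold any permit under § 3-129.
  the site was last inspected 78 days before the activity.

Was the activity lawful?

(a) not (own property) — satisfied.
(i) no prior violation — not satisfied.
(ii) weather ok — not satisfied.
So (b) is not satisfied (F OR F).
(c) Schedule A material — met.
(1): T AND F AND T → false.
(i) ≥45 days' notice — fails.
(ii) no residence in 150 ft — not satisfied.
(a) = F OR F = false.
(b) ≤ 3 hrs duration — holds.
(i) not (holds permit) — met.
(ii) not (training certified) — not satisfied.
(c) = T OR F = true.
(2): F AND T AND T → false.
(3) coverage ≥ $1,000,000 — fails.
Overall: F OR F OR F → false.
Exception (supervisor present) — not satisfied.
Result: main false OR exception false → false.

No — unlawful.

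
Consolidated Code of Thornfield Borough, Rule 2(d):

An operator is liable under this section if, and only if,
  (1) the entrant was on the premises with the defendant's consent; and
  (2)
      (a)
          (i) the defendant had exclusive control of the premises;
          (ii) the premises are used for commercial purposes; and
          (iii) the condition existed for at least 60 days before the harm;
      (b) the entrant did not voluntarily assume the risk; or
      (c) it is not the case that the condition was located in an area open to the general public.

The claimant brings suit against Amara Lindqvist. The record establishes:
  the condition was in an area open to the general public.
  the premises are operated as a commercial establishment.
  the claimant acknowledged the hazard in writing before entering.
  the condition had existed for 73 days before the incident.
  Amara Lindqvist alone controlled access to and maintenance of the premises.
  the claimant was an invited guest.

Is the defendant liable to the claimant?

Yes — liable.

(1) consent to enter — satisfied.
(i) exclusive control — satisfied.
(ii) commercial use — satisfied.
(iii) condition ≥60 days old — satisfied.
(a) = T AND T AND T = true.
(b) no assumed risk — not satisfied.
(c) not (public area) — not met.
(2): T OR F OR F → true.
Overall = T AND T = true.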